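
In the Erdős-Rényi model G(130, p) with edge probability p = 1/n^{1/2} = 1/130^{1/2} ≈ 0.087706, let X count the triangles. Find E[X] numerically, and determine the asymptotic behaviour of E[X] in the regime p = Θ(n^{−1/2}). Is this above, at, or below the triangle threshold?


Number of potential triangles: C(130, 3) = 357760.
Each occurs with probability p³ ≈ (0.087706)³ ≈ 6.7466001e-04.
By linearity: E[X] = C(130, 3)·p³ ≈ 357760 · 6.7466001e-04 ≈ 241.36637.
Since α = 1/2 < 1, p = c/n^{1/2} ≫ 1/n is above the triangle threshold p ~ 1/n. Asymptotically E[X] ~ (c³/6)·n^{3(1−α)} = (1³/6)·n^{1.5} → ∞; triangles are abundant w.h.p.

E[X] ≈ 241.36637; in regime p = Θ(1/n^{1/2}) E[X] diverges (above the triangle threshold p ~ 1/n).


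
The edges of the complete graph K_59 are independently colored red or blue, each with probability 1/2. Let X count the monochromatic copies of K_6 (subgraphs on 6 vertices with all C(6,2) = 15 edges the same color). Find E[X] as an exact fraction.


Let X = Σ_S X_S over the C(59, 6) = 45057474 subsets S of size 6, where X_S = 1 if the K_6 on S is monochromatic.
For a fixed S, the K_6 on S has C(6, 2) = 15 edges. P[all 15 edges red] = (1/2)^15, and likewise for blue, so P[monochromatic] = 2·(1/2)^15 = 2^{1 − 15} = 1/16384.
By linearity of expectation: E[X] = C(59, 6) · 2^{1 − 15} = 45057474 · 1/16384 = 22528737/8192.
Numerically: E[X] ≈ 2750.089966.

E[X] = C(59,6)·2^(1−C(6,2)) = 22528737/8192 ≈ 2750.089966.


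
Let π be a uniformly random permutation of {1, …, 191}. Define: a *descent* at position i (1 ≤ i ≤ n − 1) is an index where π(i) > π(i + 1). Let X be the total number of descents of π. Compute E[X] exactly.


Write X = Σ X_I over i = 1, …, 190, with X_I the indicator of one descent.
There are 190 indicators.
For each fixed i, the pair (π(i), π(i+1)) is a uniformly random ordered pair of distinct values from {1, …, 191}; by symmetry P[π(i) > π(i+1)] = 1/2.
By linearity: E[X] = 190 · (1/2) = (191 − 1) · (1/2) = 95 ≈ 95.00000.

E[X] = 95 = 95.00000.


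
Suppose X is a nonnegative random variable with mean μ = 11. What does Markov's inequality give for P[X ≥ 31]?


μ = E[X] = 11, a = 31.
Markov: P[X ≥ 31] ≤ μ/a = (11)/31 = 11/31.
Numerically: ≈ 0.3548.
(Since a = 31 > μ = 11.0000, the bound 11/31 is < 1 and informative.)

P[X ≥ 31] ≤ 11/31 ≈ 0.3548.


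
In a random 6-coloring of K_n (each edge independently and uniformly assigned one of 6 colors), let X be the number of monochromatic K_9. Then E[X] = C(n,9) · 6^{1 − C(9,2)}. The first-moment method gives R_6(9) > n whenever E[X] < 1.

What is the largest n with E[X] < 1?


We need C(n, 9) · 6^{1 − 36} < 1, i.e. C(n, 9) < 6^{36 − 1} = 1719070799748422591028658176.
Check values of n near the boundary:
  n = 4407: C(4407, 9) = 1713856532599459170657070050; 1713856532599459170657070050 < 1719070799748422591028658176? YES
  n = 4408: C(4408, 9) = 1717362945146264156457459600; 1717362945146264156457459600 < 1719070799748422591028658176? YES
  n = 4409: C(4409, 9) = 1720875732988608787686577131; 1720875732988608787686577131 < 1719070799748422591028658176? NO
  n = 4410: C(4410, 9) = 1724394906266704102180823710; 1724394906266704102180823710 < 1719070799748422591028658176? NO
  n = 4411: C(4411, 9) = 1727920475134582415883601405; 1727920475134582415883601405 < 1719070799748422591028658176? NO
The largest n with C(n, 9) < 1719070799748422591028658176 is n = 4408 (where E[X] = 35778394690547169926197075/35813974994758803979763712 ≈ 0.999007). Hence R_6(9) > 4408, i.e. R_6(9) ≥ 4409.

Largest n = 4408; hence R_6(9) > 4408.


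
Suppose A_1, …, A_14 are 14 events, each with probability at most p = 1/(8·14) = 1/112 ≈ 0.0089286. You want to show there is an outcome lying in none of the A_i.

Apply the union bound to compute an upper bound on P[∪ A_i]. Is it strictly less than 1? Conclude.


Union bound: P[∪_{i=1}^{14} A_i] ≤ Σ_i P[A_i] ≤ 14·p = 14·(1/112) = 1/8.
Numerically: 1/8 ≈ 0.1250000.
Is 1/8 < 1? YES.
Since P[∪ A_i] ≤ 1/8 < 1, the complement has P[∩ A_i^c] ≥ 1 − 1/8 = 7/8 > 0, so some outcome avoids every A_i.

14·p = 1/8 ≈ 0.1250000; existence CERTIFIED by the union bound.


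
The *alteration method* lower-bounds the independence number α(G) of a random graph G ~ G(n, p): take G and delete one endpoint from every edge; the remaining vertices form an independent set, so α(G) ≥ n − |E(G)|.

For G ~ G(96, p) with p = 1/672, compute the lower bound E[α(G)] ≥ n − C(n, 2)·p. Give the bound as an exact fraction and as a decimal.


E[|E(G)|] = C(96, 2)·p = 4560 · (1/672) = 95/14.
E[α(G)] ≥ n − E[|E(G)|] = 96 − 95/14 = 1249/14.
Numerically: ≈ 89.214286.
(This is only a lower bound; the true E[α(G)] may be larger.)

E[α(G)] ≥ 1249/14 ≈ 89.214286.


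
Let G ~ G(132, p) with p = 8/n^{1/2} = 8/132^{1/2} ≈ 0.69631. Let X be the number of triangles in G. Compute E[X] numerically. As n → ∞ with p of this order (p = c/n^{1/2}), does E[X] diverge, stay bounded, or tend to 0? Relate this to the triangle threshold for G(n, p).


Number of potential triangles: C(132, 3) = 374660.
Each occurs with probability p³ ≈ (0.69631)³ ≈ 3.3760515e-01.
By linearity: E[X] = C(132, 3)·p³ ≈ 374660 · 3.3760515e-01 ≈ 126487.14585.
Since α = 1/2 < 1, p = c/n^{1/2} ≫ 1/n is above the triangle threshold p ~ 1/n. Asymptotically E[X] ~ (c³/6)·n^{3(1−α)} = (8³/6)·n^{1.5} → ∞; triangles are abundant w.h.p.

E[X] ≈ 126487.14585; in regime p = Θ(1/n^{1/2}) E[X] diverges (above the triangle threshold p ~ 1/n).


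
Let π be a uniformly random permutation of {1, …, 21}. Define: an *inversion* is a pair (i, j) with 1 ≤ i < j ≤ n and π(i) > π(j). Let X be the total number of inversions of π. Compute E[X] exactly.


Write X = Σ X_I over the C(21, 2) = 210 pairs i < j, with X_I the indicator of one inversion.
There are 210 indicators.
For each fixed pair i < j, the values π(i) and π(j) are two distinct elements of {1, …, 21} in uniformly random order; by symmetry P[π(i) > π(j)] = 1/2.
By linearity: E[X] = 210 · (1/2) = C(21, 2) · (1/2) = 210/2 = 105 ≈ 105.000.

E[X] = 105 = 105.000.


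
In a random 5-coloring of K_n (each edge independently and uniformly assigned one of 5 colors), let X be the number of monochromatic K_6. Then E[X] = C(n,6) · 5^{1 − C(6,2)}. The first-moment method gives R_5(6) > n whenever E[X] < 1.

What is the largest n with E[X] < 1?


We need C(n, 6) · 5^{1 − 15} < 1, i.e. C(n, 6) < 5^{15 − 1} = 6103515625.
Check values of n near the boundary:
  n = 125: C(125, 6) = 4690625500; 4690625500 < 6103515625? YES
  n = 126: C(126, 6) = 4925156775; 4925156775 < 6103515625? YES
  n = 127: C(127, 6) = 5169379425; 5169379425 < 6103515625? YES
  n = 128: C(128, 6) = 5423611200; 5423611200 < 6103515625? YES
  n = 129: C(129, 6) = 5688177600; 5688177600 < 6103515625? YES
  n = 130: C(130, 6) = 5963412000; 5963412000 < 6103515625? YES
  n = 131: C(131, 6) = 6249655776; 6249655776 < 6103515625? NO
  n = 132: C(132, 6) = 6547258432; 6547258432 < 6103515625? NO
The largest n with C(n, 6) < 6103515625 is n = 130 (where E[X] = 47707296/48828125 ≈ 0.9770454). Hence R_5(6) > 130, i.e. R_5(6) ≥ 131.

Largest n = 130; hence R_5(6) > 130.


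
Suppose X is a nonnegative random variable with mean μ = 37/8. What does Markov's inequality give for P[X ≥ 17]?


μ = E[X] = 37/8, a = 17.
Markov: P[X ≥ 17] ≤ μ/a = (37/8)/17 = 37/136.
Numerically: ≈ 0.272059.
(Since a = 17 > μ = 4.625000, the bound 37/136 is < 1 and informative.)

P[X ≥ 17] ≤ 37/136 ≈ 0.272059.


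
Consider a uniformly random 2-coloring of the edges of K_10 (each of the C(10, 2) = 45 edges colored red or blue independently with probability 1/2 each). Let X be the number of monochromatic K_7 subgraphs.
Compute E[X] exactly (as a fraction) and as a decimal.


Let X = Σ_S X_S over the C(10, 7) = 120 subsets S of size 7, where X_S = 1 if the K_7 on S is monochromatic.
For a fixed S, the K_7 on S has C(7, 2) = 21 edges. P[all 21 edges red] = (1/2)^21, and likewise for blue, so P[monochromatic] = 2·(1/2)^21 = 2^{1 − 21} = 1/1048576.
By linearity: E[X] = C(10, 7) · 2^{1 − 21} = 120 · 1/1048576 = 15/131072.
Numerically: E[X] ≈ 0.00011.

E[X] = C(10,7)·2^(1−C(7,2)) = 15/131072 ≈ 0.00011.


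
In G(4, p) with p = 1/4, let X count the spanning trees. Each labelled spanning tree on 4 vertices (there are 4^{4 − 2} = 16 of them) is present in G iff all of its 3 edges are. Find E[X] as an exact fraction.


K_4 has 4^{4 − 2} = 16 labelled spanning trees.
For each such spanning tree H, let X_H = 1 if all 3 edges of H are present in G. Then P[X_H = 1] = p^{3} = (1/4)^{3} = 1/64.
By linearity: E[X] = Σ_H E[X_H] = 16 · p^{3} = 16 · 1/64 = 1/4.
Numerically: E[X] ≈ 0.25.

E[X] = 16 · (1/4)^{3} = 1/4 ≈ 0.25.


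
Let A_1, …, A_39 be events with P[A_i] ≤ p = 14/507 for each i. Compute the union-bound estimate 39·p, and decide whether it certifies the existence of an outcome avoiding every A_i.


Union bound: P[∪_{i=1}^{39} A_i] ≤ Σ_i P[A_i] ≤ 39·p = 39·(14/507) = 14/13.
Numerically: 14/13 ≈ 1.0769.
Is 14/13 < 1? NO.
Since the bound 14/13 is ≥ 1, the union bound is uninformative here; it does NOT by itself certify existence.

39·p = 14/13 ≈ 1.0769; existence NOT certified by the union bound.


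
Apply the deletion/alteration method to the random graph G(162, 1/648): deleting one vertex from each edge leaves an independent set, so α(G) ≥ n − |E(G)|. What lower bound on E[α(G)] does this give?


E[|E(G)|] = C(162, 2)·p = 13041 · (1/648) = 161/8.
E[α(G)] ≥ n − E[|E(G)|] = 162 − 161/8 = 1135/8.
Numerically: ≈ 141.875000.
(This is only a lower bound; the true E[α(G)] may be larger.)

E[α(G)] ≥ 1135/8 ≈ 141.875000.


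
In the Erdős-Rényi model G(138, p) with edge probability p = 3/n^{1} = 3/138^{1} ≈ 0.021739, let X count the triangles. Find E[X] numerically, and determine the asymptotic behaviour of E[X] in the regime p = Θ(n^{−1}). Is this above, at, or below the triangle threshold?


Number of potential triangles: C(138, 3) = 428536.
Each occurs with probability p³ ≈ (0.021739)³ ≈ 1.0273691e-05.
By linearity: E[X] = C(138, 3)·p³ ≈ 428536 · 1.0273691e-05 ≈ 4.40265.
Here α = 1, so p = 3/n is exactly at the triangle threshold p ~ 1/n. Asymptotically E[X] → c³/6 = 3³/6 = 9/2 ≈ 4.50000, a bounded constant. In this regime the triangle count is asymptotically Poisson(c³/6).

E[X] ≈ 4.40265; in regime p = Θ(1/n^{1}) E[X] stays bounded (at the triangle threshold p ~ 1/n).


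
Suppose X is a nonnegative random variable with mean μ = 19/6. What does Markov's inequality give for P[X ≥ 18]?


μ = E[X] = 19/6, a = 18.
Markov: P[X ≥ 18] ≤ μ/a = (19/6)/18 = 19/108.
Numerically: ≈ 0.17593.
(Since a = 18 > μ = 3.16667, the bound 19/108 is < 1 and informative.)

P[X ≥ 18] ≤ 19/108 ≈ 0.17593.


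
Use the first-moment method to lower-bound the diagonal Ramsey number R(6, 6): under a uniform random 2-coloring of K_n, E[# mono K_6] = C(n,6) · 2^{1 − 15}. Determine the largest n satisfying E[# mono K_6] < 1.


We need C(n, 6) · 2^{1 − 15} < 1, i.e. C(n, 6) < 2^{15 − 1} = 16384.
Check values of n near the boundary:
  n = 14: C(14, 6) = 3003; 3003 < 16384? YES
  n = 15: C(15, 6) = 5005; 5005 < 16384? YES
  n = 16: C(16, 6) = 8008; 8008 < 16384? YES
  n = 17: C(17, 6) = 12376; 12376 < 16384? YES
  n = 18: C(18, 6) = 18564; 18564 < 16384? NO
  n = 19: C(19, 6) = 27132; 27132 < 16384? NO
The largest n with C(n, 6) < 16384 is n = 17 (where E[X] = 1547/2048 ≈ 0.7553711). Hence R(6, 6) > 17, i.e. R(6, 6) ≥ 18.

Largest n = 17; hence R(6, 6) > 17.


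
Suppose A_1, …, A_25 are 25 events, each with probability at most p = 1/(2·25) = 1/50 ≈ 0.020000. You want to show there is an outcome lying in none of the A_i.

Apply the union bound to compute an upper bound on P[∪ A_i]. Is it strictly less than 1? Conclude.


Union bound: P[∪_{i=1}^{25} A_i] ≤ Σ_i P[A_i] ≤ 25·p = 25·(1/50) = 1/2.
Numerically: 1/2 ≈ 0.500000.
Is 1/2 < 1? YES.
Since P[∪ A_i] ≤ 1/2 < 1, the complement has P[∩ A_i^c] ≥ 1 − 1/2 = 1/2 > 0, so some outcome avoids every A_i.

25·p = 1/2 ≈ 0.500000; existence CERTIFIED by the union bound.


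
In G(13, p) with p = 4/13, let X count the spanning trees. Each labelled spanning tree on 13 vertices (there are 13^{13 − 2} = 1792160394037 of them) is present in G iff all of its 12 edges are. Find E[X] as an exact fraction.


K_13 has 13^{13 − 2} = 1792160394037 labelled spanning trees.
For each such spanning tree H, let X_H = 1 if all 12 edges of H are present in G. Then P[X_H = 1] = p^{12} = (4/13)^{12} = 16777216/23298085122481.
By linearity of expectation: E[X] = Σ_H E[X_H] = 1792160394037 · p^{12} = 1792160394037 · 16777216/23298085122481 = 16777216/13.
Numerically: E[X] ≈ 1.291e+06.

E[X] = 1792160394037 · (4/13)^{12} = 16777216/13 ≈ 1.291e+06.


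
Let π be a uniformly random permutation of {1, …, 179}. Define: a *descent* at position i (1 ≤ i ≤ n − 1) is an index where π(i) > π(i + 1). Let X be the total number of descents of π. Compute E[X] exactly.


Write X = Σ X_I over i = 1, …, 178, with X_I the indicator of one descent.
There are 178 indicators.
For each fixed i, the pair (π(i), π(i+1)) is a uniformly random ordered pair of distinct values from {1, …, 179}; by symmetry P[π(i) > π(i+1)] = 1/2.
By linearity: E[X] = 178 · (1/2) = (179 − 1) · (1/2) = 89 ≈ 89.000000.

E[X] = 89 = 89.000000.


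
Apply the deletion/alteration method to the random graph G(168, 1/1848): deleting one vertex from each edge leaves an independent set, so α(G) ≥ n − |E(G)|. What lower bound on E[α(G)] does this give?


E[|E(G)|] = C(168, 2)·p = 14028 · (1/1848) = 167/22.
E[α(G)] ≥ n − E[|E(G)|] = 168 − 167/22 = 3529/22.
Numerically: ≈ 160.4091.
(This is only a lower bound; the true E[α(G)] may be larger.)

E[α(G)] ≥ 3529/22 ≈ 160.4091.


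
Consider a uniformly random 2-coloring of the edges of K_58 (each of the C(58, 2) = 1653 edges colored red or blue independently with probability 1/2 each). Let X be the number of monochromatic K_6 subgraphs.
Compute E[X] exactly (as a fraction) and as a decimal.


Let X = Σ_S X_S over the C(58, 6) = 40475358 subsets S of size 6, where X_S = 1 if the K_6 on S is monochromatic.
For a fixed S, the K_6 on S has C(6, 2) = 15 edges. P[all 15 edges red] = (1/2)^15, and likewise for blue, so P[monochromatic] = 2·(1/2)^15 = 2^{1 − 15} = 1/16384.
By linearity: E[X] = C(58, 6) · 2^{1 − 15} = 40475358 · 1/16384 = 20237679/8192.
Numerically: E[X] ≈ 2470.4198.

E[X] = C(58,6)·2^(1−C(6,2)) = 20237679/8192 ≈ 2470.4198.


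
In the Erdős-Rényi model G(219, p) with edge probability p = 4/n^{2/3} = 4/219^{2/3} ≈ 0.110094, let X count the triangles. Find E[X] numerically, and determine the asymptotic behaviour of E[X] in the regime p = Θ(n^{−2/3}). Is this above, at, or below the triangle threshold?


Number of potential triangles: C(219, 3) = 1726669.
Each occurs with probability p³ ≈ (0.110094)³ ≈ 1.33441755e-03.
By linearity: E[X] = C(219, 3)·p³ ≈ 1726669 · 1.33441755e-03 ≈ 2304.097412.
Since α = 2/3 < 1, p = c/n^{2/3} ≫ 1/n is above the triangle threshold p ~ 1/n. Asymptotically E[X] ~ (c³/6)·n^{3(1−α)} = (4³/6)·n^{1} → ∞; triangles are abundant w.h.p.

E[X] ≈ 2304.097412; in regime p = Θ(1/n^{2/3}) E[X] diverges (above the triangle threshold p ~ 1/n).


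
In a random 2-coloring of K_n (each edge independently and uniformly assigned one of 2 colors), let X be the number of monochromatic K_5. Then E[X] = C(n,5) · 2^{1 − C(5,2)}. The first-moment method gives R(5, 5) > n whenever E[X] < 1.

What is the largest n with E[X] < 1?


We need C(n, 5) · 2^{1 − 10} < 1, i.e. C(n, 5) < 2^{10 − 1} = 512.
Check values of n near the boundary:
  n = 8: C(8, 5) = 56; 56 < 512? YES
  n = 9: C(9, 5) = 126; 126 < 512? YES
  n = 10: C(10, 5) = 252; 252 < 512? YES
  n = 11: C(11, 5) = 462; 462 < 512? YES
  n = 12: C(12, 5) = 792; 792 < 512? NO
  n = 13: C(13, 5) = 1287; 1287 < 512? NO
  n = 14: C(14, 5) = 2002; 2002 < 512? NO
The largest n with C(n, 5) < 512 is n = 11 (where E[X] = 231/256 ≈ 0.902344). Hence R(5, 5) > 11, i.e. R(5, 5) ≥ 12.

Largest n = 11; hence R(5, 5) > 11.


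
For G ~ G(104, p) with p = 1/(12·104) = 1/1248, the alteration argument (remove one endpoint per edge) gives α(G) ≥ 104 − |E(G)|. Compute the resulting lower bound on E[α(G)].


E[|E(G)|] = C(104, 2)·p = 5356 · (1/1248) = 103/24.
E[α(G)] ≥ n − E[|E(G)|] = 104 − 103/24 = 2393/24.
Numerically: ≈ 99.708333.
(This is only a lower bound; the true E[α(G)] may be larger.)

E[α(G)] ≥ 2393/24 ≈ 99.708333.


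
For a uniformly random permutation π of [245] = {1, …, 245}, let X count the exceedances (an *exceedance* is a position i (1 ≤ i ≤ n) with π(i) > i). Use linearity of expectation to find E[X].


Write X = Σ_{i=1}^{245} X_i, where X_i = 1_{π(i) > i}.
For each fixed i, π(i) is uniform over {1, …, 245} (marginal of a uniform permutation), so P[π(i) > i] = (n − i)/n. Summing: Σ_{i=1}^{245} (n − i)/n = (0 + 1 + … + 244)/245 = 245(245 − 1)/(2·245) = (245 − 1)/2.
Hence E[X] = Σ_{i=1}^{245} (245 − i)/245 = 122 ≈ 122.000.

E[X] = 122 = 122.000.


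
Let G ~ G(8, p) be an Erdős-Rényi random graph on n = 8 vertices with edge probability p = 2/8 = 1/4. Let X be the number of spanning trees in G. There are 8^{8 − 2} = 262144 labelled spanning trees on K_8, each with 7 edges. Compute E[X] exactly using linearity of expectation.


K_8 has 8^{8 − 2} = 262144 labelled spanning trees.
For each such spanning tree H, let X_H = 1 if all 7 edges of H are present in G. Then P[X_H = 1] = p^{7} = (1/4)^{7} = 1/16384.
Summing the indicators: E[X] = Σ_H E[X_H] = 262144 · p^{7} = 262144 · 1/16384 = 16.
Numerically: E[X] ≈ 16.

E[X] = 262144 · (1/4)^{7} = 16 ≈ 16.


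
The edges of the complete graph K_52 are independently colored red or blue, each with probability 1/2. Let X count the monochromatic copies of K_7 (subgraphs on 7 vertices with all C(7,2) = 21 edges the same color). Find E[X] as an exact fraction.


Let X = Σ_S X_S over the C(52, 7) = 133784560 subsets S of size 7, where X_S = 1 if the K_7 on S is monochromatic.
For a fixed S, the K_7 on S has C(7, 2) = 21 edges. P[all 21 edges red] = (1/2)^21, and likewise for blue, so P[monochromatic] = 2·(1/2)^21 = 2^{1 − 21} = 1/1048576.
By linearity of expectation: E[X] = C(52, 7) · 2^{1 − 21} = 133784560 · 1/1048576 = 8361535/65536.
Numerically: E[X] ≈ 127.587.

E[X] = C(52,7)·2^(1−C(7,2)) = 8361535/65536 ≈ 127.587.


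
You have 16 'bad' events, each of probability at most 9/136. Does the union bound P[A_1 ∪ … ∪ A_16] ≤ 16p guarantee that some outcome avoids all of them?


Union bound: P[∪_{i=1}^{16} A_i] ≤ Σ_i P[A_i] ≤ 16·p = 16·(9/136) = 18/17.
Numerically: 18/17 ≈ 1.0588.
Is 18/17 < 1? NO.
Since the bound 18/17 is ≥ 1, the union bound is uninformative here; it does NOT by itself certify existence.

16·p = 18/17 ≈ 1.0588; existence NOT certified by the union bound.


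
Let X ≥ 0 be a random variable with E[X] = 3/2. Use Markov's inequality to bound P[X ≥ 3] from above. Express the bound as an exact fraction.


μ = E[X] = 3/2, a = 3.
Markov: P[X ≥ 3] ≤ μ/a = (3/2)/3 = 1/2.
Numerically: ≈ 0.50000.
(Since a = 3 > μ = 1.50000, the bound 1/2 is < 1 and informative.)

P[X ≥ 3] ≤ 1/2 ≈ 0.50000.


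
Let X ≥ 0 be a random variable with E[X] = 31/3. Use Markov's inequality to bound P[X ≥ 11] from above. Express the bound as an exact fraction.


μ = E[X] = 31/3, a = 11.
Markov: P[X ≥ 11] ≤ μ/a = (31/3)/11 = 31/33.
Numerically: ≈ 0.939394.
(Since a = 11 > μ = 10.333333, the bound 31/33 is < 1 and informative.)

P[X ≥ 11] ≤ 31/33 ≈ 0.939394.


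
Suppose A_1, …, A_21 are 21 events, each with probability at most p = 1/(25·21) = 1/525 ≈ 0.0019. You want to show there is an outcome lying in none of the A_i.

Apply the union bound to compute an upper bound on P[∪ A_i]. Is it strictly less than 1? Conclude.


Union bound: P[∪_{i=1}^{21} A_i] ≤ Σ_i P[A_i] ≤ 21·p = 21·(1/525) = 1/25.
Numerically: 1/25 ≈ 0.0400.
Is 1/25 < 1? YES.
Since P[∪ A_i] ≤ 1/25 < 1, the complement has P[∩ A_i^c] ≥ 1 − 1/25 = 24/25 > 0, so some outcome avoids every A_i.

21·p = 1/25 ≈ 0.0400; existence CERTIFIED by the union bound.


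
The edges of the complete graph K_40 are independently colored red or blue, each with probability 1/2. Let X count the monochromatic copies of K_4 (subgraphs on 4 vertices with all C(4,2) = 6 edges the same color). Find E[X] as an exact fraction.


Let X = Σ_S X_S over the C(40, 4) = 91390 subsets S of size 4, where X_S = 1 if the K_4 on S is monochromatic.
For a fixed S, the K_4 on S has C(4, 2) = 6 edges. P[all 6 edges red] = (1/2)^6, and likewise for blue, so P[monochromatic] = 2·(1/2)^6 = 2^{1 − 6} = 1/32.
Summing: E[X] = C(40, 4) · 2^{1 − 6} = 91390 · 1/32 = 45695/16.
Numerically: E[X] ≈ 2855.93750.

E[X] = C(40,4)·2^(1−C(4,2)) = 45695/16 ≈ 2855.93750.


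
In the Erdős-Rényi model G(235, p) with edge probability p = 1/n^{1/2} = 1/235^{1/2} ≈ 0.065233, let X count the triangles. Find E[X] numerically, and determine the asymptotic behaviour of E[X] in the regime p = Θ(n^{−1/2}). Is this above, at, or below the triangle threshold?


Number of potential triangles: C(235, 3) = 2135445.
Each occurs with probability p³ ≈ (0.065233)³ ≈ 2.7758641e-04.
By linearity: E[X] = C(235, 3)·p³ ≈ 2135445 · 2.7758641e-04 ≈ 592.77052.
Since α = 1/2 < 1, p = c/n^{1/2} ≫ 1/n is above the triangle threshold p ~ 1/n. Asymptotically E[X] ~ (c³/6)·n^{3(1−α)} = (1³/6)·n^{1.5} → ∞; triangles are abundant w.h.p.

E[X] ≈ 592.77052; in regime p = Θ(1/n^{1/2}) E[X] diverges (above the triangle threshold p ~ 1/n).


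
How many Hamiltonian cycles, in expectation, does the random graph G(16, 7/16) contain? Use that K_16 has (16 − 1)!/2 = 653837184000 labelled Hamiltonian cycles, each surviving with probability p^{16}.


K_16 has (16 − 1)!/2 = 653837184000 labelled Hamiltonian cycles.
For each such Hamiltonian cycle H, let X_H = 1 if all 16 edges of H are present in G. Then P[X_H = 1] = p^{16} = (7/16)^{16} = 33232930569601/18446744073709551616.
By linearity of expectation: E[X] = Σ_H E[X_H] = 653837184000 · p^{16} = 653837184000 · 33232930569601/18446744073709551616 = 21219654042671322112875/18014398509481984.
Numerically: E[X] ≈ 1.178e+06.

E[X] = 653837184000 · (7/16)^{16} = 21219654042671322112875/18014398509481984 ≈ 1.178e+06.


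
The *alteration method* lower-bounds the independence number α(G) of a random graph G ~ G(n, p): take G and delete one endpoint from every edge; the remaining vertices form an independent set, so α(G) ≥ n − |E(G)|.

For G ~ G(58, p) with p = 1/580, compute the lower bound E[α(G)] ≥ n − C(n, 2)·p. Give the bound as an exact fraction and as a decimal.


E[|E(G)|] = C(58, 2)·p = 1653 · (1/580) = 57/20.
E[α(G)] ≥ n − E[|E(G)|] = 58 − 57/20 = 1103/20.
Numerically: ≈ 55.15000.
(This is only a lower bound; the true E[α(G)] may be larger.)

E[α(G)] ≥ 1103/20 ≈ 55.15000.


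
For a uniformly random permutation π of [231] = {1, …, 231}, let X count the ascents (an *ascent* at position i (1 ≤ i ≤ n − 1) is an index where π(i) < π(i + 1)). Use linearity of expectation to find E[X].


Write X = Σ X_I over i = 1, …, 230, with X_I the indicator of one ascent.
There are 230 indicators.
For each fixed i, the pair (π(i), π(i+1)) is a uniformly random ordered pair of distinct values from {1, …, 231}; by symmetry P[π(i) < π(i+1)] = 1/2.
By linearity: E[X] = 230 · (1/2) = (231 − 1) · (1/2) = 115 ≈ 115.0000.

E[X] = 115 = 115.0000.


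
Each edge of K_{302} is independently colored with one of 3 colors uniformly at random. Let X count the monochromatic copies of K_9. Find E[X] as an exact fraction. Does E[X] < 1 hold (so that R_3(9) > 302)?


E[X] = C(302, 9) · 3^{1 − 36} = 51054804739588650 · 3^{−35} = 51054804739588650/50031545098999707.
As a reduced fraction: E[X] = 17018268246529550/16677181699666569 ≈ 1.0204523.
Is E[X] < 1? NO.
Since E[X] ≥ 1, the first-moment bound is inconclusive at n = 302; it does NOT by itself certify R_3(9) > 302.

E[X] = 17018268246529550/16677181699666569 ≈ 1.0204523; E[X] ≥ 1; first-moment method inconclusive here.


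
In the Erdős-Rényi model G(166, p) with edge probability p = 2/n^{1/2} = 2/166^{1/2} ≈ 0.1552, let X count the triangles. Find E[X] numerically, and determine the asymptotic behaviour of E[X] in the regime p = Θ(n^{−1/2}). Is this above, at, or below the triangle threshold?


Number of potential triangles: C(166, 3) = 748660.
Each occurs with probability p³ ≈ (0.1552)³ ≈ 3.740484e-03.
By linearity: E[X] = C(166, 3)·p³ ≈ 748660 · 3.740484e-03 ≈ 2800.3511.
Since α = 1/2 < 1, p = c/n^{1/2} ≫ 1/n is above the triangle threshold p ~ 1/n. Asymptotically E[X] ~ (c³/6)·n^{3(1−α)} = (2³/6)·n^{1.5} → ∞; triangles are abundant w.h.p.

E[X] ≈ 2800.3511; in regime p = Θ(1/n^{1/2}) E[X] diverges (above the triangle threshold p ~ 1/n).


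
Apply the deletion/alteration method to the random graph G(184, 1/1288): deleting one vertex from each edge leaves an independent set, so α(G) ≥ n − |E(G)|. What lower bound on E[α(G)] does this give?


E[|E(G)|] = C(184, 2)·p = 16836 · (1/1288) = 183/14.
E[α(G)] ≥ n − E[|E(G)|] = 184 − 183/14 = 2393/14.
Numerically: ≈ 170.928571.
(This is only a lower bound; the true E[α(G)] may be larger.)

E[α(G)] ≥ 2393/14 ≈ 170.928571.


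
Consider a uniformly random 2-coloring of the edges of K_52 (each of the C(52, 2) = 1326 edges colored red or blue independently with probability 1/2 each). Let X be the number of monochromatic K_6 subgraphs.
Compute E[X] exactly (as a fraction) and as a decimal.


Let X = Σ_S X_S over the C(52, 6) = 20358520 subsets S of size 6, where X_S = 1 if the K_6 on S is monochromatic.
For a fixed S, the K_6 on S has C(6, 2) = 15 edges. P[all 15 edges red] = (1/2)^15, and likewise for blue, so P[monochromatic] = 2·(1/2)^15 = 2^{1 − 15} = 1/16384.
Summing: E[X] = C(52, 6) · 2^{1 − 15} = 20358520 · 1/16384 = 2544815/2048.
Numerically: E[X] ≈ 1242.58545.

E[X] = C(52,6)·2^(1−C(6,2)) = 2544815/2048 ≈ 1242.58545.


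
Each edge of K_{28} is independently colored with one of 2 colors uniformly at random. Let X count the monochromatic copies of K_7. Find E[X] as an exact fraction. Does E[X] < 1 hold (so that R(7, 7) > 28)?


E[X] = C(28, 7) · 2^{1 − 21} = 1184040 · 2^{−20} = 1184040/1048576.
As a reduced fraction: E[X] = 148005/131072 ≈ 1.129189.
Is E[X] < 1? NO.
Since E[X] ≥ 1, the first-moment bound is inconclusive at n = 28; it does NOT by itself certify R(7, 7) > 28.

E[X] = 148005/131072 ≈ 1.129189; E[X] ≥ 1; first-moment method inconclusive here.


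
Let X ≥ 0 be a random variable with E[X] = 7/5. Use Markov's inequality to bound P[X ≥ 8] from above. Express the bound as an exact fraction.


μ = E[X] = 7/5, a = 8.
Markov: P[X ≥ 8] ≤ μ/a = (7/5)/8 = 7/40.
Numerically: ≈ 0.175.
(Since a = 8 > μ = 1.400, the bound 7/40 is < 1 and informative.)

P[X ≥ 8] ≤ 7/40 ≈ 0.175.


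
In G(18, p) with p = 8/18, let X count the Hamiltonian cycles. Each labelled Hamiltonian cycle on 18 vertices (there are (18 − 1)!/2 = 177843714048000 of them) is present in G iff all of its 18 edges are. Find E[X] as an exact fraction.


K_18 has (18 − 1)!/2 = 177843714048000 labelled Hamiltonian cycles.
For each such Hamiltonian cycle H, let X_H = 1 if all 18 edges of H are present in G. Then P[X_H = 1] = p^{18} = (4/9)^{18} = 68719476736/150094635296999121.
By linearity of expectation: E[X] = Σ_H E[X_H] = 177843714048000 · p^{18} = 177843714048000 · 68719476736/150094635296999121 = 16764508875398316032000/205891132094649.
Numerically: E[X] ≈ 8.1424e+07.

E[X] = 177843714048000 · (4/9)^{18} = 16764508875398316032000/205891132094649 ≈ 8.1424e+07.


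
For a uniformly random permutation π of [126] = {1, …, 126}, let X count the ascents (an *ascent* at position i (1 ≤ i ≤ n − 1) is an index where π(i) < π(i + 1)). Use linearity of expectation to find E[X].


Write X = Σ X_I over i = 1, …, 125, with X_I the indicator of one ascent.
There are 125 indicators.
For each fixed i, the pair (π(i), π(i+1)) is a uniformly random ordered pair of distinct values from {1, …, 126}; by symmetry P[π(i) < π(i+1)] = 1/2.
By linearity: E[X] = 125 · (1/2) = (126 − 1) · (1/2) = 125/2 ≈ 62.500.

E[X] = 125/2 = 62.500.


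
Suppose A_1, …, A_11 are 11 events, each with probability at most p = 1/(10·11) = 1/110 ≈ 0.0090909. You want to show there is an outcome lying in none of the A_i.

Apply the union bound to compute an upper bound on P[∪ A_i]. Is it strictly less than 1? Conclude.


Union bound: P[∪_{i=1}^{11} A_i] ≤ Σ_i P[A_i] ≤ 11·p = 11·(1/110) = 1/10.
Numerically: 1/10 ≈ 0.1000000.
Is 1/10 < 1? YES.
Since P[∪ A_i] ≤ 1/10 < 1, the complement has P[∩ A_i^c] ≥ 1 − 1/10 = 9/10 > 0, so some outcome avoids every A_i.

11·p = 1/10 ≈ 0.1000000; existence CERTIFIED by the union bound.


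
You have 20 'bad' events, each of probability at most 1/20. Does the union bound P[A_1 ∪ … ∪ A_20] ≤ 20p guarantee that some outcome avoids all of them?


Union bound: P[∪_{i=1}^{20} A_i] ≤ Σ_i P[A_i] ≤ 20·p = 20·(1/20) = 1.
Numerically: 1 ≈ 1.000000.
Is 1 < 1? NO.
Since the bound 1 is ≥ 1, the union bound is uninformative here; it does NOT by itself certify existence.

20·p = 1 ≈ 1.000000; existence NOT certified by the union bound.


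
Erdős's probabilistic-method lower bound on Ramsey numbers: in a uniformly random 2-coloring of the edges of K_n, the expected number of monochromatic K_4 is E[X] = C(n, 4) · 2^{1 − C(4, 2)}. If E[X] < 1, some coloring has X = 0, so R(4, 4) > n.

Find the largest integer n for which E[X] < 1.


We need C(n, 4) · 2^{1 − 6} < 1, i.e. C(n, 4) < 2^{6 − 1} = 32.
Check values of n near the boundary:
  n = 4: C(4, 4) = 1; 1 < 32? YES
  n = 5: C(5, 4) = 5; 5 < 32? YES
  n = 6: C(6, 4) = 15; 15 < 32? YES
  n = 7: C(7, 4) = 35; 35 < 32? NO
  n = 8: C(8, 4) = 70; 70 < 32? NO
  n = 9: C(9, 4) = 126; 126 < 32? NO
The largest n with C(n, 4) < 32 is n = 6 (where E[X] = 15/32 ≈ 0.4687500). Hence R(4, 4) > 6, i.e. R(4, 4) ≥ 7.

Largest n = 6; hence R(4, 4) > 6.


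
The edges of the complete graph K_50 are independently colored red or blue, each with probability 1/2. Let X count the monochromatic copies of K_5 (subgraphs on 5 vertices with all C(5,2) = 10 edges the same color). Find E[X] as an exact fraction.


Let X = Σ_S X_S over the C(50, 5) = 2118760 subsets S of size 5, where X_S = 1 if the K_5 on S is monochromatic.
For a fixed S, the K_5 on S has C(5, 2) = 10 edges. P[all 10 edges red] = (1/2)^10, and likewise for blue, so P[monochromatic] = 2·(1/2)^10 = 2^{1 − 10} = 1/512.
By linearity of expectation: E[X] = C(50, 5) · 2^{1 − 10} = 2118760 · 1/512 = 264845/64.
Numerically: E[X] ≈ 4138.203125.

E[X] = C(50,5)·2^(1−C(5,2)) = 264845/64 ≈ 4138.203125.


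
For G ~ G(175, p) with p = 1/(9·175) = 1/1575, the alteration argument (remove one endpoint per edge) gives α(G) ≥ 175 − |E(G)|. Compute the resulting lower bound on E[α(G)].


E[|E(G)|] = C(175, 2)·p = 15225 · (1/1575) = 29/3.
E[α(G)] ≥ n − E[|E(G)|] = 175 − 29/3 = 496/3.
Numerically: ≈ 165.333.
(This is only a lower bound; the true E[α(G)] may be larger.)

E[α(G)] ≥ 496/3 ≈ 165.333.


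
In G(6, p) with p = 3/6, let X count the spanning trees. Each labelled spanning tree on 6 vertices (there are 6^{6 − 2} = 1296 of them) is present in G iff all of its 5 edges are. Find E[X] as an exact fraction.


K_6 has 6^{6 − 2} = 1296 labelled spanning trees.
For each such spanning tree H, let X_H = 1 if all 5 edges of H are present in G. Then P[X_H = 1] = p^{5} = (1/2)^{5} = 1/32.
By linearity of expectation: E[X] = Σ_H E[X_H] = 1296 · p^{5} = 1296 · 1/32 = 81/2.
Numerically: E[X] ≈ 40.5.

E[X] = 1296 · (1/2)^{5} = 81/2 ≈ 40.5.


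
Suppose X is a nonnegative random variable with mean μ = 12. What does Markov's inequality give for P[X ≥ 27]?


μ = E[X] = 12, a = 27.
Markov: P[X ≥ 27] ≤ μ/a = (12)/27 = 4/9.
Numerically: ≈ 0.4444.
(Since a = 27 > μ = 12.0000, the bound 4/9 is < 1 and informative.)

P[X ≥ 27] ≤ 4/9 ≈ 0.4444.


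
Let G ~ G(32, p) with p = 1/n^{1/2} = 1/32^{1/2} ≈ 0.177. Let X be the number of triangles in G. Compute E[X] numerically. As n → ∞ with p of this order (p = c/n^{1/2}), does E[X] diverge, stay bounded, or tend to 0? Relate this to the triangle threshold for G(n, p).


Number of potential triangles: C(32, 3) = 4960.
Each occurs with probability p³ ≈ (0.177)³ ≈ 5.52427e-03.
By linearity: E[X] = C(32, 3)·p³ ≈ 4960 · 5.52427e-03 ≈ 27.400.
Since α = 1/2 < 1, p = c/n^{1/2} ≫ 1/n is above the triangle threshold p ~ 1/n. Asymptotically E[X] ~ (c³/6)·n^{3(1−α)} = (1³/6)·n^{1.5} → ∞; triangles are abundant w.h.p.

E[X] ≈ 27.400; in regime p = Θ(1/n^{1/2}) E[X] diverges (above the triangle threshold p ~ 1/n).


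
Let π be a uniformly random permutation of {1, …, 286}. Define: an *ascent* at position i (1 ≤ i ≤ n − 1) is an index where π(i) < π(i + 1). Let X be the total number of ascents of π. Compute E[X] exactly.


Write X = Σ X_I over i = 1, …, 285, with X_I the indicator of one ascent.
There are 285 indicators.
For each fixed i, the pair (π(i), π(i+1)) is a uniformly random ordered pair of distinct values from {1, …, 286}; by symmetry P[π(i) < π(i+1)] = 1/2.
By linearity: E[X] = 285 · (1/2) = (286 − 1) · (1/2) = 285/2 ≈ 142.50000.

E[X] = 285/2 = 142.50000.


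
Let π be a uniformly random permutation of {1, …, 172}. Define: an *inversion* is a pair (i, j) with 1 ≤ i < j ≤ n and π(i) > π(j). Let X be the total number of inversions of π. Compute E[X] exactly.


Write X = Σ X_I over the C(172, 2) = 14706 pairs i < j, with X_I the indicator of one inversion.
There are 14706 indicators.
For each fixed pair i < j, the values π(i) and π(j) are two distinct elements of {1, …, 172} in uniformly random order; by symmetry P[π(i) > π(j)] = 1/2.
By linearity: E[X] = 14706 · (1/2) = C(172, 2) · (1/2) = 14706/2 = 7353 ≈ 7353.000.

E[X] = 7353 = 7353.000.


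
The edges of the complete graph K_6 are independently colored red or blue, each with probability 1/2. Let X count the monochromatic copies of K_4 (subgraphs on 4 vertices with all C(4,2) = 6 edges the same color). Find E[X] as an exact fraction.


Let X = Σ_S X_S over the C(6, 4) = 15 subsets S of size 4, where X_S = 1 if the K_4 on S is monochromatic.
For a fixed S, the K_4 on S has C(4, 2) = 6 edges. P[all 6 edges red] = (1/2)^6, and likewise for blue, so P[monochromatic] = 2·(1/2)^6 = 2^{1 − 6} = 1/32.
Summing: E[X] = C(6, 4) · 2^{1 − 6} = 15 · 1/32 = 15/32.
Numerically: E[X] ≈ 0.468750.

E[X] = C(6,4)·2^(1−C(4,2)) = 15/32 ≈ 0.468750.


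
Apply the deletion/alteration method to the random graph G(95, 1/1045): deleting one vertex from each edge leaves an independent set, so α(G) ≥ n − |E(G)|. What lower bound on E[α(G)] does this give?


E[|E(G)|] = C(95, 2)·p = 4465 · (1/1045) = 47/11.
E[α(G)] ≥ n − E[|E(G)|] = 95 − 47/11 = 998/11.
Numerically: ≈ 90.72727.
(This is only a lower bound; the true E[α(G)] may be larger.)

E[α(G)] ≥ 998/11 ≈ 90.72727.


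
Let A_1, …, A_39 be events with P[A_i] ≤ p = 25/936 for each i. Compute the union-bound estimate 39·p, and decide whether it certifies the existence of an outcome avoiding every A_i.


Union bound: P[∪_{i=1}^{39} A_i] ≤ Σ_i P[A_i] ≤ 39·p = 39·(25/936) = 25/24.
Numerically: 25/24 ≈ 1.04167.
Is 25/24 < 1? NO.
Since the bound 25/24 is ≥ 1, the union bound is uninformative here; it does NOT by itself certify existence.

39·p = 25/24 ≈ 1.04167; existence NOT certified by the union bound.


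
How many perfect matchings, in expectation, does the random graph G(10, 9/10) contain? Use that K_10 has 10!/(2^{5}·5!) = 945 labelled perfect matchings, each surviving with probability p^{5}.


K_10 has 10!/(2^{5}·5!) = 945 labelled perfect matchings.
For each such perfect matching H, let X_H = 1 if all 5 edges of H are present in G. Then P[X_H = 1] = p^{5} = (9/10)^{5} = 59049/100000.
Summing the indicators: E[X] = Σ_H E[X_H] = 945 · p^{5} = 945 · 59049/100000 = 11160261/20000.
Numerically: E[X] ≈ 558.013.

E[X] = 945 · (9/10)^{5} = 11160261/20000 ≈ 558.013.


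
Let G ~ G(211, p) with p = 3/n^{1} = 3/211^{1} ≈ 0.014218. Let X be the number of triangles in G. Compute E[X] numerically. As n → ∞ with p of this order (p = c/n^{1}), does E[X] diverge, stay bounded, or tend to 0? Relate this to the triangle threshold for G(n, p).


Number of potential triangles: C(211, 3) = 1543465.
Each occurs with probability p³ ≈ (0.014218)³ ≈ 2.87419612e-06.
By linearity: E[X] = C(211, 3)·p³ ≈ 1543465 · 2.87419612e-06 ≈ 4.436221.
Here α = 1, so p = 3/n is exactly at the triangle threshold p ~ 1/n. Asymptotically E[X] → c³/6 = 3³/6 = 9/2 ≈ 4.500000, a bounded constant. In this regime the triangle count is asymptotically Poisson(c³/6).

E[X] ≈ 4.436221; in regime p = Θ(1/n^{1}) E[X] stays bounded (at the triangle threshold p ~ 1/n).


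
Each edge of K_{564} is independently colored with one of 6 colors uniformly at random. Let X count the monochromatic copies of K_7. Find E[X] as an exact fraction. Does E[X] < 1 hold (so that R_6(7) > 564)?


E[X] = C(564, 7) · 6^{1 − 21} = 3469685994423792 · 6^{−20} = 3469685994423792/3656158440062976.
As a reduced fraction: E[X] = 24095041627943/25389989167104 ≈ 0.9490.
Is E[X] < 1? YES.
Since E[X] < 1, there exists a 6-coloring of K_{564} with no monochromatic K_7; hence R_6(7) > 564.

E[X] = 24095041627943/25389989167104 ≈ 0.9490; E[X] < 1, so R_6(7) > 564.


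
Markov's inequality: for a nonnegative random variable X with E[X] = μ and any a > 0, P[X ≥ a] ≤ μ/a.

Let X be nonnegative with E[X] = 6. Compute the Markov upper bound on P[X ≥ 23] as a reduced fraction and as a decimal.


μ = E[X] = 6, a = 23.
Markov: P[X ≥ 23] ≤ μ/a = (6)/23 = 6/23.
Numerically: ≈ 0.26087.
(Since a = 23 > μ = 6.00000, the bound 6/23 is < 1 and informative.)

P[X ≥ 23] ≤ 6/23 ≈ 0.26087.


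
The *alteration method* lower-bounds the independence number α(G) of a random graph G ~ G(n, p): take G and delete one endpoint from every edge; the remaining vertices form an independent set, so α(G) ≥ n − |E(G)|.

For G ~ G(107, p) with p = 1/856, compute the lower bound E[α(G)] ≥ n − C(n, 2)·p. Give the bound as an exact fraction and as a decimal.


E[|E(G)|] = C(107, 2)·p = 5671 · (1/856) = 53/8.
E[α(G)] ≥ n − E[|E(G)|] = 107 − 53/8 = 803/8.
Numerically: ≈ 100.3750.
(This is only a lower bound; the true E[α(G)] may be larger.)

E[α(G)] ≥ 803/8 ≈ 100.3750.


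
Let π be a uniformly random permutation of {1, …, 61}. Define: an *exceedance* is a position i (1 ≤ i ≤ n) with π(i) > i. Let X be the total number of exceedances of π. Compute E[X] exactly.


Write X = Σ_{i=1}^{61} X_i, where X_i = 1_{π(i) > i}.
For each fixed i, π(i) is uniform over {1, …, 61} (marginal of a uniform permutation), so P[π(i) > i] = (n − i)/n. Summing: Σ_{i=1}^{61} (n − i)/n = (0 + 1 + … + 60)/61 = 61(61 − 1)/(2·61) = (61 − 1)/2.
Hence E[X] = Σ_{i=1}^{61} (61 − i)/61 = 30 ≈ 30.000000.

E[X] = 30 = 30.000000.


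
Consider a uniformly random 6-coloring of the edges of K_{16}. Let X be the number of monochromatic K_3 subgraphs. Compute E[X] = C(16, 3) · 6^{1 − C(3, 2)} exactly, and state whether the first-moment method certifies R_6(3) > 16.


E[X] = C(16, 3) · 6^{1 − 3} = 560 · 6^{−2} = 560/36.
As a reduced fraction: E[X] = 140/9 ≈ 15.55556.
Is E[X] < 1? NO.
Since E[X] ≥ 1, the first-moment bound is inconclusive at n = 16; it does NOT by itself certify R_6(3) > 16.

E[X] = 140/9 ≈ 15.55556; E[X] ≥ 1; first-moment method inconclusive here.
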